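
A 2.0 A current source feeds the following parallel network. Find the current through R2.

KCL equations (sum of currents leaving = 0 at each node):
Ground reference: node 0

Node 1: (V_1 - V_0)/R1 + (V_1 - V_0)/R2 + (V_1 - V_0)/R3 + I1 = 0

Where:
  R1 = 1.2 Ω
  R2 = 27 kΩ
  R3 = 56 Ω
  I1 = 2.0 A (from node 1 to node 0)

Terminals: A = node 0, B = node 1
All resistors sit directly between nodes 0 and 1, so they are in parallel and share one voltage V; the full source current 2 A splits among them.
1/R_par = 1/1.2 + 1/27000 + 1/56 = 0.8512 S  =>  R_par = 1.175 Ω
V = I × R_par = 2 × 1.175 = 2.35 V
I_R2 = V/R2 = 2.35/27000 = 0.00008702 A

Final answer: 8.702e-05 A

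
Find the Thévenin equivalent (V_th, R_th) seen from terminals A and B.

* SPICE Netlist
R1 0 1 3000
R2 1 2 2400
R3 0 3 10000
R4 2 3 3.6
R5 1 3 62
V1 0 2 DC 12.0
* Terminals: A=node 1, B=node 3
Step 1 — V_th is the open-circuit voltage V_A - V_B (nothing connected across the terminals).
Nodal analysis, taking node 2 as the 0 V reference.
Source V1 fixes V_0 = 12 V.
KCL at each unknown node (sum of currents leaving = 0; resistances in Ω):
  Node 1: (V_1 - 12)/3000 + (V_1 - 0)/2400 + (V_1 - V_3)/62 = 0
  Node 3: (V_3 - 12)/10000 + (V_3 - 0)/3.6 + (V_3 - V_1)/62 = 0
Collecting terms (coefficients in siemens):
  0.01688·V_1 - 0.01613·V_3 = 0.004
  0.294·V_3 - 0.01613·V_1 = 0.0012
Determinant D = (0.01688)(0.294) - (-0.01613)(-0.01613) = 0.004702
V_1 = [(0.004)(0.294) - (-0.01613)(0.0012)]/D = 0.2542 V
V_3 = [(0.01688)(0.0012) - (0.004)(-0.01613)]/D = 0.01803 V
V_th = V_1 - V_3 = 0.2542 - 0.01803 = 0.2362 V
Step 2 — R_th: zero the source — replace V1 by a short circuit (node 2 merges into node 0) — and find the resistance seen between A (node 1) and B (node 3).
Reduce the network between node 1 (A) and node 3 (B) by series/parallel combination:
  Rp1 = R1 ‖ R2 (parallel, both between nodes 0 and 1) = 1/(1/3000 + 1/2400) = 1333 Ω
  Rp2 = R3 ‖ R4 (parallel, both between nodes 0 and 3) = 1/(1/10000 + 1/3.6) = 3.599 Ω
  Rs1 = Rp1 + Rp2 (series, joined only at node 0) = 1333 + 3.599 = 1337 Ω
  Rp3 = R5 ‖ Rs1 (parallel, both between nodes 1 and 3) = 1/(1/62 + 1/1337) = 59.25 Ω
R_th = 59.25 Ω

Final answer: V_th = 0.2362 V, R_th = 59.25 Ω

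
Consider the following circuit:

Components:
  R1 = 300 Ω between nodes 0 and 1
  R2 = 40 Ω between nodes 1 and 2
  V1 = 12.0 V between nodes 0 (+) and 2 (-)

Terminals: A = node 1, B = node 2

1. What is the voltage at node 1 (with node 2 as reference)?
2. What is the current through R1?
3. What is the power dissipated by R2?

Nodal analysis, taking node 2 as the 0 V reference.
Source V1 fixes V_0 = 12 V.
KCL at each unknown node (sum of currents leaving = 0; resistances in Ω):
  Node 1: (V_1 - 12)/300 + (V_1 - 0)/40 = 0
Collecting terms: 0.02833 × V_1 = 0.04  =>  V_1 = 1.412 V
Part 1:
  Read off the nodal solution: V_1 = 1.412 V
Part 2:
  I_R1 = (V_0 - V_1)/R1 = (12 - 1.412)/300 = 0.03529 A
  Magnitude: I_R1 = 0.03529 A
Part 3:
  I_R2 = (V_1 - V_2)/R2 = (1.412 - 0)/40 = 0.03529 A
  P_R2 = I_R2² × R2 = (0.03529)² × 40 = 0.04983 W

Final answers:
1. V_1 = 1.412 V
2. I_R1 = 0.03529 A
3. P_R2 = 0.04983 W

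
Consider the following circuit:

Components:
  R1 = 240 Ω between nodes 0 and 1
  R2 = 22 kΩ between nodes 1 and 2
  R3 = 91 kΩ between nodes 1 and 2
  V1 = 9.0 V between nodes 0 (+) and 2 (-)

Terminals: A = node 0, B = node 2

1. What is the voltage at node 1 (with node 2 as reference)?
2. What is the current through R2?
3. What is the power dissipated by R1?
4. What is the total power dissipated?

Nodal analysis, taking node 2 as the 0 V reference.
Source V1 fixes V_0 = 9 V.
KCL at each unknown node (sum of currents leaving = 0; resistances in Ω):
  Node 1: (V_1 - 9)/240 + (V_1 - 0)/22000 + (V_1 - 0)/91000 = 0
Collecting terms: 0.004223 × V_1 = 0.0375  =>  V_1 = 8.88 V
Part 1:
  Read off the nodal solution: V_1 = 8.88 V
Part 2:
  I_R2 = (V_1 - V_2)/R2 = (8.88 - 0)/22000 = 0.0004036 A
  Magnitude: I_R2 = 0.0004036 A
Part 3:
  I_R1 = (V_0 - V_1)/R1 = (9 - 8.88)/240 = 0.0005012 A
  P_R1 = I_R1² × R1 = (0.0005012)² × 240 = 0.00006029 W
Part 4:
  Power in each resistor, P = (ΔV)²/R:
    P_R1 = (9 - 8.88)²/240 = 0.00006029 W
    P_R2 = (8.88 - 0)²/22000 = 0.003584 W
    P_R3 = (8.88 - 0)²/91000 = 0.0008665 W
  P_total = P_R1 + P_R2 + P_R3 = 0.004511 W

Final answers:
1. V_1 = 8.88 V
2. I_R2 = 0.0004036 A
3. P_R1 = 6.029e-05 W
4. P_total = 0.004511 W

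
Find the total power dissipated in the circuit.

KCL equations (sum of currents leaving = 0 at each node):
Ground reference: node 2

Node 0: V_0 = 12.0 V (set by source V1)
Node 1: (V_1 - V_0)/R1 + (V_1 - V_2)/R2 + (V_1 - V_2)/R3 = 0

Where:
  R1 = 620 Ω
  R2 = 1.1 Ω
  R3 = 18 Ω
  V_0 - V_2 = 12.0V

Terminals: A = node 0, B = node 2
Nodal analysis, taking node 2 as the 0 V reference.
Source V1 fixes V_0 = 12 V.
KCL at each unknown node (sum of currents leaving = 0; resistances in Ω):
  Node 1: (V_1 - 12)/620 + (V_1 - 0)/1.1 + (V_1 - 0)/18 = 0
Collecting terms: 0.9663 × V_1 = 0.01935  =>  V_1 = 0.02003 V
Power in each resistor, P = (ΔV)²/R:
  P_R1 = (12 - 0.02003)²/620 = 0.2315 W
  P_R2 = (0.02003 - 0)²/1.1 = 0.0003648 W
  P_R3 = (0.02003 - 0)²/18 = 0.00002229 W
P_total = P_R1 + P_R2 + P_R3 = 0.2319 W

Final answer: 0.2319 W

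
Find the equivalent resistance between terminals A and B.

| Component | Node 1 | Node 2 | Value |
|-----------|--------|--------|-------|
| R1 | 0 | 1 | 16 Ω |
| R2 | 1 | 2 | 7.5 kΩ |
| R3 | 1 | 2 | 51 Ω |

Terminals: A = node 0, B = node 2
Reduce the network between node 0 (A) and node 2 (B) by series/parallel combination:
  Rp1 = R2 ‖ R3 (parallel, both between nodes 1 and 2) = 1/(1/7500 + 1/51) = 50.66 Ω
  Rs1 = R1 + Rp1 (series, joined only at node 1) = 16 + 50.66 = 66.66 Ω
R_eq = 66.66 Ω

Final answer: 66.66 Ω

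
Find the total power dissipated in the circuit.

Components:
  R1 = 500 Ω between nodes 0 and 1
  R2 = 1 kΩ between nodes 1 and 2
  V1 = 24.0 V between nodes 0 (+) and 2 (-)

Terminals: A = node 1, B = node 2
Nodal analysis, taking node 2 as the 0 V reference.
Source V1 fixes V_0 = 24 V.
KCL at each unknown node (sum of currents leaving = 0; resistances in Ω):
  Node 1: (V_1 - 24)/500 + (V_1 - 0)/1000 = 0
Collecting terms: 0.003 × V_1 = 0.048  =>  V_1 = 16 V
Power in each resistor, P = (ΔV)²/R:
  P_R1 = (24 - 16)²/500 = 0.128 W
  P_R2 = (16 - 0)²/1000 = 0.256 W
P_total = P_R1 + P_R2 = 0.384 W

Final answer: 0.384 W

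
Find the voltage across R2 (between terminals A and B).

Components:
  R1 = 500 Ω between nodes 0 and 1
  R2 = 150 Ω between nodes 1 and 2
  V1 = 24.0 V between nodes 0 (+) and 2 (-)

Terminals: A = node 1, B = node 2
R1 and R2 are in series across V1 (node 0 → node 1 → node 2), and the output A–B is taken across R2, so this is a voltage divider.
Series current: I = V1/(R1 + R2) = 24/(500 + 150) = 24/650 = 0.03692 A
V_R2 = I × R2 = V1 × R2/(R1 + R2) = 24 × 150/650 = 5.538 V

Final answer: 5.538 V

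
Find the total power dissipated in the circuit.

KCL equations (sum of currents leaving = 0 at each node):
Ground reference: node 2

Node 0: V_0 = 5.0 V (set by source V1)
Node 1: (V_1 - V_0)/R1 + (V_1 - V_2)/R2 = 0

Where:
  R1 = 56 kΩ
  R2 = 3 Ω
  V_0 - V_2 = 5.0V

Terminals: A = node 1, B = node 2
Nodal analysis, taking node 2 as the 0 V reference.
Source V1 fixes V_0 = 5 V.
KCL at each unknown node (sum of currents leaving = 0; resistances in Ω):
  Node 1: (V_1 - 5)/56000 + (V_1 - 0)/3 = 0
Collecting terms: 0.3334 × V_1 = 0.00008929  =>  V_1 = 0.0002678 V
Power in each resistor, P = (ΔV)²/R:
  P_R1 = (5 - 0.0002678)²/56000 = 0.0004464 W
  P_R2 = (0.0002678 - 0)²/3 = 0.00000002391 W
P_total = P_R1 + P_R2 = 0.0004464 W

Final answer: 0.0004464 W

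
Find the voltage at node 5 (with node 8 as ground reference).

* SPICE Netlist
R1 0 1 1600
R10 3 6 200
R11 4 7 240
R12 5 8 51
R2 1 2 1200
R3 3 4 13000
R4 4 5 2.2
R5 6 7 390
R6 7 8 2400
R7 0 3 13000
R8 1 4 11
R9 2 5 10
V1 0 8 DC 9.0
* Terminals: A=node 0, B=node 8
Nodal analysis, taking node 8 as the 0 V reference.
Source V1 fixes V_0 = 9 V.
KCL at each unknown node (sum of currents leaving = 0; resistances in Ω):
  Node 1: (V_1 - 9)/1600 + (V_1 - V_2)/1200 + (V_1 - V_4)/11 = 0
  Node 2: (V_2 - V_1)/1200 + (V_2 - V_5)/10 = 0
  Node 3: (V_3 - V_4)/13000 + (V_3 - 9)/13000 + (V_3 - V_6)/200 = 0
  Node 4: (V_4 - V_3)/13000 + (V_4 - V_5)/2.2 + (V_4 - V_1)/11 + (V_4 - V_7)/240 = 0
  Node 5: (V_5 - V_4)/2.2 + (V_5 - V_2)/10 + (V_5 - 0)/51 = 0
  Node 6: (V_6 - V_7)/390 + (V_6 - V_3)/200 = 0
  Node 7: (V_7 - V_6)/390 + (V_7 - 0)/2400 + (V_7 - V_4)/240 = 0
Collecting terms (coefficients in siemens):
  0.09237·V_1 - 0.0008333·V_2 - 0.09091·V_4 = 0.005625
  0.1008·V_2 - 0.0008333·V_1 - 0.1·V_5 = 0
  0.005154·V_3 - 0.00007692·V_4 - 0.005·V_6 = 0.0006923
  0.5497·V_4 - 0.09091·V_1 - 0.00007692·V_3 - 0.4545·V_5 - 0.004167·V_7 = 0
  0.5742·V_5 - 0.1·V_2 - 0.4545·V_4 = 0
  0.007564·V_6 - 0.005·V_3 - 0.002564·V_7 = 0
  0.007147·V_7 - 0.004167·V_4 - 0.002564·V_6 = 0
Solving these 7 simultaneous equations (Gaussian elimination) gives:
  V_1 = 0.37 V, V_2 = 0.2992 V, V_3 = 0.7666 V, V_4 = 0.3113 V
  V_5 = 0.2986 V, V_6 = 0.6469 V, V_7 = 0.4136 V
The requested potential is V_5 = 0.2986 V.

Final answer: V_5 = 0.2986 V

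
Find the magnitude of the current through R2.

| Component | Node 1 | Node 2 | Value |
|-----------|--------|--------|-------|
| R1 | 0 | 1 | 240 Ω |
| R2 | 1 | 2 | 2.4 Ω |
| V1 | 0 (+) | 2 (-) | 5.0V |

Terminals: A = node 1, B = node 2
Nodal analysis, taking node 2 as the 0 V reference.
Source V1 fixes V_0 = 5 V.
KCL at each unknown node (sum of currents leaving = 0; resistances in Ω):
  Node 1: (V_1 - 5)/240 + (V_1 - 0)/2.4 = 0
Collecting terms: 0.4208 × V_1 = 0.02083  =>  V_1 = 0.0495 V
I_R2 = (V_1 - V_2)/R2 = (0.0495 - 0)/2.4 = 0.02063 A
|I_R2| = 0.02063 A

Final answer: |I_R2| = 0.02063 A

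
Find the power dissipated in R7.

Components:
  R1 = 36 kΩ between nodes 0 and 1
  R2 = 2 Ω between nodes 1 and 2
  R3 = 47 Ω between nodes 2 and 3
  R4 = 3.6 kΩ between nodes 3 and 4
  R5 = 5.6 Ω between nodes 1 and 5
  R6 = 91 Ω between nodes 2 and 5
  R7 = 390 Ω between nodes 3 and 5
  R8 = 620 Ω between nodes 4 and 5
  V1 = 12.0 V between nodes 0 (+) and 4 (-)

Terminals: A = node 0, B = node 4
Nodal analysis, taking node 4 as the 0 V reference.
Source V1 fixes V_0 = 12 V.
KCL at each unknown node (sum of currents leaving = 0; resistances in Ω):
  Node 1: (V_1 - 12)/36000 + (V_1 - V_2)/2 + (V_1 - V_5)/5.6 = 0
  Node 2: (V_2 - V_1)/2 + (V_2 - V_3)/47 + (V_2 - V_5)/91 = 0
  Node 3: (V_3 - V_2)/47 + (V_3 - 0)/3600 + (V_3 - V_5)/390 = 0
  Node 5: (V_5 - V_1)/5.6 + (V_5 - V_2)/91 + (V_5 - V_3)/390 + (V_5 - 0)/620 = 0
Collecting terms (coefficients in siemens):
  0.6786·V_1 - 0.5·V_2 - 0.1786·V_5 = 0.0003333
  0.5323·V_2 - 0.5·V_1 - 0.02128·V_3 - 0.01099·V_5 = 0
  0.02412·V_3 - 0.02128·V_2 - 0.002564·V_5 = 0
  0.1937·V_5 - 0.1786·V_1 - 0.01099·V_2 - 0.002564·V_3 = 0
Solving these 4 simultaneous equations (Gaussian elimination) gives:
  V_1 = 0.1753 V, V_2 = 0.1752 V, V_3 = 0.1731 V, V_5 = 0.1738 V
I_R7 = (V_3 - V_5)/R7 = (0.1731 - 0.1738)/390 = -0.000002024 A
P_R7 = I_R7² × R7 = (-0.000002024)² × 390 = 0.000000001598 W

Final answer: 1.598e-09 W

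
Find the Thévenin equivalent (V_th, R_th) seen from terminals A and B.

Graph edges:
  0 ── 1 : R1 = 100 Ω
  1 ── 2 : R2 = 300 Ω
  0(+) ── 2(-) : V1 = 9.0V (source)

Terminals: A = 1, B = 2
Step 1 — V_th is the open-circuit voltage V_A - V_B (nothing connected across the terminals).
Nodal analysis, taking node 2 as the 0 V reference.
Source V1 fixes V_0 = 9 V.
KCL at each unknown node (sum of currents leaving = 0; resistances in Ω):
  Node 1: (V_1 - 9)/100 + (V_1 - 0)/300 = 0
Collecting terms: 0.01333 × V_1 = 0.09  =>  V_1 = 6.75 V
V_th = V_1 - V_2 = 6.75 - 0 = 6.75 V
Step 2 — R_th: zero the source — replace V1 by a short circuit (node 2 merges into node 0) — and find the resistance seen between A (node 1) and B (node 0).
Reduce the network between node 1 (A) and node 0 (B) by series/parallel combination:
  Rp1 = R1 ‖ R2 (parallel, both between nodes 0 and 1) = 1/(1/100 + 1/300) = 75 Ω
R_th = 75 Ω

Final answer: V_th = 6.75 V, R_th = 75 Ω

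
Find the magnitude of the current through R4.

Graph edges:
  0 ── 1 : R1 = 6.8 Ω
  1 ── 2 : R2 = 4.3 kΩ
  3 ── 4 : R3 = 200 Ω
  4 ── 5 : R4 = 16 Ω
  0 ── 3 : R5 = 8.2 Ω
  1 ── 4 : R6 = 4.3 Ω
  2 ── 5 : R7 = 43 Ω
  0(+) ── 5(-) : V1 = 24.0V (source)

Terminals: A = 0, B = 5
Nodal analysis, taking node 5 as the 0 V reference.
Source V1 fixes V_0 = 24 V.
KCL at each unknown node (sum of currents leaving = 0; resistances in Ω):
  Node 1: (V_1 - 24)/6.8 + (V_1 - V_2)/4300 + (V_1 - V_4)/4.3 = 0
  Node 2: (V_2 - V_1)/4300 + (V_2 - 0)/43 = 0
  Node 3: (V_3 - V_4)/200 + (V_3 - 24)/8.2 = 0
  Node 4: (V_4 - V_3)/200 + (V_4 - 0)/16 + (V_4 - V_1)/4.3 = 0
Collecting terms (coefficients in siemens):
  0.3798·V_1 - 0.0002326·V_2 - 0.2326·V_4 = 3.529
  0.02349·V_2 - 0.0002326·V_1 = 0
  0.127·V_3 - 0.005·V_4 = 2.927
  0.3001·V_4 - 0.2326·V_1 - 0.005·V_3 = 0
Solving these 4 simultaneous equations (Gaussian elimination) gives:
  V_1 = 18.14 V, V_2 = 0.1796 V, V_3 = 23.62 V, V_4 = 14.45 V
I_R4 = (V_4 - V_5)/R4 = (14.45 - 0)/16 = 0.9033 A
|I_R4| = 0.9033 A

Final answer: |I_R4| = 0.9033 A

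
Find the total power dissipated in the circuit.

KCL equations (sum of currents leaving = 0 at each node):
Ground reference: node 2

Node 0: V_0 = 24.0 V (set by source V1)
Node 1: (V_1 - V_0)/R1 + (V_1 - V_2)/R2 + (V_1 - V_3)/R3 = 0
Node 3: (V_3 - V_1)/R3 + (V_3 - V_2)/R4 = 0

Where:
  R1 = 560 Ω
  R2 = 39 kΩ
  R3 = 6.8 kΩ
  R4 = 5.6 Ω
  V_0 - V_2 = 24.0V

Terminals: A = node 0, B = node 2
Nodal analysis, taking node 2 as the 0 V reference.
Source V1 fixes V_0 = 24 V.
KCL at each unknown node (sum of currents leaving = 0; resistances in Ω):
  Node 1: (V_1 - 24)/560 + (V_1 - 0)/39000 + (V_1 - V_3)/6800 = 0
  Node 3: (V_3 - V_1)/6800 + (V_3 - 0)/5.6 = 0
Collecting terms (coefficients in siemens):
  0.001958·V_1 - 0.0001471·V_3 = 0.04286
  0.1787·V_3 - 0.0001471·V_1 = 0
Determinant D = (0.001958)(0.1787) - (-0.0001471)(-0.0001471) = 0.00035
V_1 = [(0.04286)(0.1787) - (-0.0001471)(0)]/D = 21.88 V
V_3 = [(0.001958)(0) - (0.04286)(-0.0001471)]/D = 0.01801 V
Power in each resistor, P = (ΔV)²/R:
  P_R1 = (24 - 21.88)²/560 = 0.007988 W
  P_R2 = (21.88 - 0)²/39000 = 0.01228 W
  P_R3 = (21.88 - 0.01801)²/6800 = 0.07032 W
  P_R4 = (0 - 0.01801)²/5.6 = 0.00005791 W
P_total = P_R1 + P_R2 + P_R3 + P_R4 = 0.09065 W

Final answer: 0.09065 W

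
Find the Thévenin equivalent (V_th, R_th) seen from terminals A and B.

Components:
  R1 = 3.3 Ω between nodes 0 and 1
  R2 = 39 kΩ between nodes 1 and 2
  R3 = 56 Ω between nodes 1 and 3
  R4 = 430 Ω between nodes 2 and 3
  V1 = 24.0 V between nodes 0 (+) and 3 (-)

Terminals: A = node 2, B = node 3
Step 1 — V_th is the open-circuit voltage V_A - V_B (nothing connected across the terminals).
Nodal analysis, taking node 3 as the 0 V reference.
Source V1 fixes V_0 = 24 V.
KCL at each unknown node (sum of currents leaving = 0; resistances in Ω):
  Node 1: (V_1 - 24)/3.3 + (V_1 - V_2)/39000 + (V_1 - 0)/56 = 0
  Node 2: (V_2 - V_1)/39000 + (V_2 - 0)/430 = 0
Collecting terms (coefficients in siemens):
  0.3209·V_1 - 0.00002564·V_2 = 7.273
  0.002351·V_2 - 0.00002564·V_1 = 0
Determinant D = (0.3209)(0.002351) - (-0.00002564)(-0.00002564) = 0.0007545
V_1 = [(7.273)(0.002351) - (-0.00002564)(0)]/D = 22.66 V
V_2 = [(0.3209)(0) - (7.273)(-0.00002564)]/D = 0.2471 V
V_th = V_2 - V_3 = 0.2471 - 0 = 0.2471 V
Step 2 — R_th: zero the source — replace V1 by a short circuit (node 3 merges into node 0) — and find the resistance seen between A (node 2) and B (node 0).
Reduce the network between node 2 (A) and node 0 (B) by series/parallel combination:
  Rp1 = R1 ‖ R3 (parallel, both between nodes 0 and 1) = 1/(1/3.3 + 1/56) = 3.116 Ω
  Rs1 = R2 + Rp1 (series, joined only at node 1) = 39000 + 3.116 = 39000 Ω
  Rp2 = R4 ‖ Rs1 (parallel, both between nodes 0 and 2) = 1/(1/430 + 1/39000) = 425.3 Ω
R_th = 425.3 Ω

Final answer: V_th = 0.2471 V, R_th = 425.3 Ω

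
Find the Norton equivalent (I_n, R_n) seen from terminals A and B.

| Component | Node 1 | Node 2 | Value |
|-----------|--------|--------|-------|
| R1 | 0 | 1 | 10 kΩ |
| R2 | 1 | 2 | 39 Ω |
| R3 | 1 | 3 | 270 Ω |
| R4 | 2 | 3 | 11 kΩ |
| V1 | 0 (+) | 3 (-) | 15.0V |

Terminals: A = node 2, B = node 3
Find the Thévenin equivalent first; then I_n = V_th/R_th and R_n = R_th.
Step 1 — V_th is the open-circuit voltage V_A - V_B (nothing connected across the terminals).
Nodal analysis, taking node 3 as the 0 V reference.
Source V1 fixes V_0 = 15 V.
KCL at each unknown node (sum of currents leaving = 0; resistances in Ω):
  Node 1: (V_1 - 15)/10000 + (V_1 - V_2)/39 + (V_1 - 0)/270 = 0
  Node 2: (V_2 - V_1)/39 + (V_2 - 0)/11000 = 0
Collecting terms (coefficients in siemens):
  0.02944·V_1 - 0.02564·V_2 = 0.0015
  0.02573·V_2 - 0.02564·V_1 = 0
Determinant D = (0.02944)(0.02573) - (-0.02564)(-0.02564) = 0.0001002
V_1 = [(0.0015)(0.02573) - (-0.02564)(0)]/D = 0.3852 V
V_2 = [(0.02944)(0) - (0.0015)(-0.02564)]/D = 0.3838 V
V_th = V_2 - V_3 = 0.3838 - 0 = 0.3838 V
Step 2 — R_th: zero the source — replace V1 by a short circuit (node 3 merges into node 0) — and find the resistance seen between A (node 2) and B (node 0).
Reduce the network between node 2 (A) and node 0 (B) by series/parallel combination:
  Rp1 = R1 ‖ R3 (parallel, both between nodes 0 and 1) = 1/(1/10000 + 1/270) = 262.9 Ω
  Rs1 = R2 + Rp1 (series, joined only at node 1) = 39 + 262.9 = 301.9 Ω
  Rp2 = R4 ‖ Rs1 (parallel, both between nodes 0 and 2) = 1/(1/11000 + 1/301.9) = 293.8 Ω
R_th = 293.8 Ω
I_n = V_th/R_th = 0.3838/293.8 = 0.001306 A, and R_n = R_th = 293.8 Ω

Final answer: I_n = 0.001306 A, R_n = 293.8 Ω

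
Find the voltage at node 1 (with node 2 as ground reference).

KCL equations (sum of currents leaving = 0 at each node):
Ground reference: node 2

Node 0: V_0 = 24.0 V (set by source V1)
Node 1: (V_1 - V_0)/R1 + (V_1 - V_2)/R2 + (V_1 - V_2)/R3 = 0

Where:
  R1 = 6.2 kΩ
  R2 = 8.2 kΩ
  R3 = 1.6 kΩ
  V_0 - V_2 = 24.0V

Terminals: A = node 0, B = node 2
Nodal analysis, taking node 2 as the 0 V reference.
Source V1 fixes V_0 = 24 V.
KCL at each unknown node (sum of currents leaving = 0; resistances in Ω):
  Node 1: (V_1 - 24)/6200 + (V_1 - 0)/8200 + (V_1 - 0)/1600 = 0
Collecting terms: 0.0009082 × V_1 = 0.003871  =>  V_1 = 4.262 V
The requested potential is V_1 = 4.262 V.

Final answer: V_1 = 4.262 V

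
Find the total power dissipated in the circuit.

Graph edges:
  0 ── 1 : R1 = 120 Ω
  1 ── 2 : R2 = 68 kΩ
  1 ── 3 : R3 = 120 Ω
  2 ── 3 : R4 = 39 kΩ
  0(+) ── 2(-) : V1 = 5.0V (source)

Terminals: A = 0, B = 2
Nodal analysis, taking node 2 as the 0 V reference.
Source V1 fixes V_0 = 5 V.
KCL at each unknown node (sum of currents leaving = 0; resistances in Ω):
  Node 1: (V_1 - 5)/120 + (V_1 - 0)/68000 + (V_1 - V_3)/120 = 0
  Node 3: (V_3 - V_1)/120 + (V_3 - 0)/39000 = 0
Collecting terms (coefficients in siemens):
  0.01668·V_1 - 0.008333·V_3 = 0.04167
  0.008359·V_3 - 0.008333·V_1 = 0
Determinant D = (0.01668)(0.008359) - (-0.008333)(-0.008333) = 0.00006999
V_1 = [(0.04167)(0.008359) - (-0.008333)(0)]/D = 4.976 V
V_3 = [(0.01668)(0) - (0.04167)(-0.008333)]/D = 4.961 V
Power in each resistor, P = (ΔV)²/R:
  P_R1 = (5 - 4.976)²/120 = 0.000004818 W
  P_R2 = (4.976 - 0)²/68000 = 0.0003641 W
  P_R3 = (4.976 - 4.961)²/120 = 0.000001941 W
  P_R4 = (0 - 4.961)²/39000 = 0.000631 W
P_total = P_R1 + P_R2 + P_R3 + P_R4 = 0.001002 W

Final answer: 0.001002 W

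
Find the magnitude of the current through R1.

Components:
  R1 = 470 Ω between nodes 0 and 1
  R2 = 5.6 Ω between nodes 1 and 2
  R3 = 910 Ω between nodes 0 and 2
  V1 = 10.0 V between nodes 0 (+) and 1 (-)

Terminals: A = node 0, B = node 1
Nodal analysis, taking node 1 as the 0 V reference.
Source V1 fixes V_0 = 10 V.
KCL at each unknown node (sum of currents leaving = 0; resistances in Ω):
  Node 2: (V_2 - 0)/5.6 + (V_2 - 10)/910 = 0
Collecting terms: 0.1797 × V_2 = 0.01099  =>  V_2 = 0.06116 V
I_R1 = (V_0 - V_1)/R1 = (10 - 0)/470 = 0.02128 A
|I_R1| = 0.02128 A

Final answer: |I_R1| = 0.02128 A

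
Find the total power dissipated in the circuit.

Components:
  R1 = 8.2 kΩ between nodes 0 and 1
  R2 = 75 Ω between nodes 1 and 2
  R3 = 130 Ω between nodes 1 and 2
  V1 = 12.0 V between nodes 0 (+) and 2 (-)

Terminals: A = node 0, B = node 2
Nodal analysis, taking node 2 as the 0 V reference.
Source V1 fixes V_0 = 12 V.
KCL at each unknown node (sum of currents leaving = 0; resistances in Ω):
  Node 1: (V_1 - 12)/8200 + (V_1 - 0)/75 + (V_1 - 0)/130 = 0
Collecting terms: 0.02115 × V_1 = 0.001463  =>  V_1 = 0.0692 V
Power in each resistor, P = (ΔV)²/R:
  P_R1 = (12 - 0.0692)²/8200 = 0.01736 W
  P_R2 = (0.0692 - 0)²/75 = 0.00006385 W
  P_R3 = (0.0692 - 0)²/130 = 0.00003684 W
P_total = P_R1 + P_R2 + P_R3 = 0.01746 W

Final answer: 0.01746 W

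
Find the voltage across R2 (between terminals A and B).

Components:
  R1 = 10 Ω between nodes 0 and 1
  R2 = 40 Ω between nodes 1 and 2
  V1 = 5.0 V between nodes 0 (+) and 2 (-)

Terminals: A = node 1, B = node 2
R1 and R2 are in series across V1 (node 0 → node 1 → node 2), and the output A–B is taken across R2, so this is a voltage divider.
Series current: I = V1/(R1 + R2) = 5/(10 + 40) = 5/50 = 0.1 A
V_R2 = I × R2 = V1 × R2/(R1 + R2) = 5 × 40/50 = 4 V

Final answer: 4 V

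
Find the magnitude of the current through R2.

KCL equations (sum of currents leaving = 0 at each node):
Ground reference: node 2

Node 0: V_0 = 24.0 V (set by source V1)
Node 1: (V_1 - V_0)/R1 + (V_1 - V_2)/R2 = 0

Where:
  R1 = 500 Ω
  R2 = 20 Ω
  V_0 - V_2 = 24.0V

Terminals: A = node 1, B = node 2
Nodal analysis, taking node 2 as the 0 V reference.
Source V1 fixes V_0 = 24 V.
KCL at each unknown node (sum of currents leaving = 0; resistances in Ω):
  Node 1: (V_1 - 24)/500 + (V_1 - 0)/20 = 0
Collecting terms: 0.052 × V_1 = 0.048  =>  V_1 = 0.9231 V
I_R2 = (V_1 - V_2)/R2 = (0.9231 - 0)/20 = 0.04615 A
|I_R2| = 0.04615 A

Final answer: |I_R2| = 0.04615 A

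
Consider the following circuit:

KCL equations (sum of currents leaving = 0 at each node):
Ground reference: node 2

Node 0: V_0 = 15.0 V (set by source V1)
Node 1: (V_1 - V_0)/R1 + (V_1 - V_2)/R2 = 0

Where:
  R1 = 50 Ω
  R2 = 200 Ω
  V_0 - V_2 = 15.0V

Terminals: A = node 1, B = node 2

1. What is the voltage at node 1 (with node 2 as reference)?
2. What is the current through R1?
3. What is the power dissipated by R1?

Nodal analysis, taking node 2 as the 0 V reference.
Source V1 fixes V_0 = 15 V.
KCL at each unknown node (sum of currents leaving = 0; resistances in Ω):
  Node 1: (V_1 - 15)/50 + (V_1 - 0)/200 = 0
Collecting terms: 0.025 × V_1 = 0.3  =>  V_1 = 12 V
Part 1:
  Read off the nodal solution: V_1 = 12 V
Part 2:
  I_R1 = (V_0 - V_1)/R1 = (15 - 12)/50 = 0.06 A
  Magnitude: I_R1 = 0.06 A
Part 3:
  I_R1 = (V_0 - V_1)/R1 = (15 - 12)/50 = 0.06 A
  P_R1 = I_R1² × R1 = (0.06)² × 50 = 0.18 W

Final answers:
1. V_1 = 12 V
2. I_R1 = 0.06 A
3. P_R1 = 0.18 W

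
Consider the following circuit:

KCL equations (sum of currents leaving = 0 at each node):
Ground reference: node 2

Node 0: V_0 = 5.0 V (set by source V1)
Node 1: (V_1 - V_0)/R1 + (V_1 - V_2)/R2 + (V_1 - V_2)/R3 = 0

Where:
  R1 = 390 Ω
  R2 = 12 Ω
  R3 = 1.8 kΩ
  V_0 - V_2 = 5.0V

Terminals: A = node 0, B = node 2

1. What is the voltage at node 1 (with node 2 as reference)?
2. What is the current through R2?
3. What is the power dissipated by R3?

Nodal analysis, taking node 2 as the 0 V reference.
Source V1 fixes V_0 = 5 V.
KCL at each unknown node (sum of currents leaving = 0; resistances in Ω):
  Node 1: (V_1 - 5)/390 + (V_1 - 0)/12 + (V_1 - 0)/1800 = 0
Collecting terms: 0.08645 × V_1 = 0.01282  =>  V_1 = 0.1483 V
Part 1:
  Read off the nodal solution: V_1 = 0.1483 V
Part 2:
  I_R2 = (V_1 - V_2)/R2 = (0.1483 - 0)/12 = 0.01236 A
  Magnitude: I_R2 = 0.01236 A
Part 3:
  I_R3 = (V_1 - V_2)/R3 = (0.1483 - 0)/1800 = 0.00008239 A
  P_R3 = I_R3² × R3 = (0.00008239)² × 1800 = 0.00001222 W

Final answers:
1. V_1 = 0.1483 V
2. I_R2 = 0.01236 A
3. P_R3 = 1.222e-05 W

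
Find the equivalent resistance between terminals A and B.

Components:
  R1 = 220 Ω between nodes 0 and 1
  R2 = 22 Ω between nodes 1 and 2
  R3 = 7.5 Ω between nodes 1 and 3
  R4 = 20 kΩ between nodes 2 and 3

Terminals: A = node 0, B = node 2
Reduce the network between node 0 (A) and node 2 (B) by series/parallel combination:
  Rs1 = R3 + R4 (series, joined only at node 3) = 7.5 + 20000 = 20010 Ω
  Rp1 = R2 ‖ Rs1 (parallel, both between nodes 1 and 2) = 1/(1/22 + 1/20010) = 21.98 Ω
  Rs2 = R1 + Rp1 (series, joined only at node 1) = 220 + 21.98 = 242 Ω
R_eq = 242 Ω

Final answer: 242 Ω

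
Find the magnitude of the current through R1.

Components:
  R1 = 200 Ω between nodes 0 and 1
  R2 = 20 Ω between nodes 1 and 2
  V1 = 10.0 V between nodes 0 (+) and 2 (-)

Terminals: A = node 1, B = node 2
Nodal analysis, taking node 2 as the 0 V reference.
Source V1 fixes V_0 = 10 V.
KCL at each unknown node (sum of currents leaving = 0; resistances in Ω):
  Node 1: (V_1 - 10)/200 + (V_1 - 0)/20 = 0
Collecting terms: 0.055 × V_1 = 0.05  =>  V_1 = 0.9091 V
I_R1 = (V_0 - V_1)/R1 = (10 - 0.9091)/200 = 0.04545 A
|I_R1| = 0.04545 A

Final answer: |I_R1| = 0.04545 A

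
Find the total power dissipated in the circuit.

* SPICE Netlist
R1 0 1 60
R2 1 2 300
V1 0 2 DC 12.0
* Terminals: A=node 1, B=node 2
Nodal analysis, taking node 2 as the 0 V reference.
Source V1 fixes V_0 = 12 V.
KCL at each unknown node (sum of currents leaving = 0; resistances in Ω):
  Node 1: (V_1 - 12)/60 + (V_1 - 0)/300 = 0
Collecting terms: 0.02 × V_1 = 0.2  =>  V_1 = 10 V
Power in each resistor, P = (ΔV)²/R:
  P_R1 = (12 - 10)²/60 = 0.06667 W
  P_R2 = (10 - 0)²/300 = 0.3333 W
P_total = P_R1 + P_R2 = 0.4 W

Final answer: 0.4 W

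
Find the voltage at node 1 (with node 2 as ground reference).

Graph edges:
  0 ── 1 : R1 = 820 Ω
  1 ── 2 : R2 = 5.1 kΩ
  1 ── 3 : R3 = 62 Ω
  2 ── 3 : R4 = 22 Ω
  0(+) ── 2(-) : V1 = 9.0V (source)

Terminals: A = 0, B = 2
Nodal analysis, taking node 2 as the 0 V reference.
Source V1 fixes V_0 = 9 V.
KCL at each unknown node (sum of currents leaving = 0; resistances in Ω):
  Node 1: (V_1 - 9)/820 + (V_1 - 0)/5100 + (V_1 - V_3)/62 = 0
  Node 3: (V_3 - V_1)/62 + (V_3 - 0)/22 = 0
Collecting terms (coefficients in siemens):
  0.01754·V_1 - 0.01613·V_3 = 0.01098
  0.06158·V_3 - 0.01613·V_1 = 0
Determinant D = (0.01754)(0.06158) - (-0.01613)(-0.01613) = 0.0008203
V_1 = [(0.01098)(0.06158) - (-0.01613)(0)]/D = 0.824 V
V_3 = [(0.01754)(0) - (0.01098)(-0.01613)]/D = 0.2158 V
The requested potential is V_1 = 0.824 V.

Final answer: V_1 = 0.824 V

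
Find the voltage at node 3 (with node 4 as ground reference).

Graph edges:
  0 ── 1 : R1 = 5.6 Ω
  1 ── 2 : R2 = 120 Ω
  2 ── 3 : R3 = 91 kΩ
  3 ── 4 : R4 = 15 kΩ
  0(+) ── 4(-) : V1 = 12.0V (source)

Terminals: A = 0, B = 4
Nodal analysis, taking node 4 as the 0 V reference.
Source V1 fixes V_0 = 12 V.
KCL at each unknown node (sum of currents leaving = 0; resistances in Ω):
  Node 1: (V_1 - 12)/5.6 + (V_1 - V_2)/120 = 0
  Node 2: (V_2 - V_1)/120 + (V_2 - V_3)/91000 = 0
  Node 3: (V_3 - V_2)/91000 + (V_3 - 0)/15000 = 0
Collecting terms (coefficients in siemens):
  0.1869·V_1 - 0.008333·V_2 = 2.143
  0.008344·V_2 - 0.008333·V_1 - 0.00001099·V_3 = 0
  0.00007766·V_3 - 0.00001099·V_2 = 0
Solving these 3 simultaneous equations (Gaussian elimination) gives:
  V_1 = 12 V, V_2 = 11.99 V, V_3 = 1.696 V
The requested potential is V_3 = 1.696 V.

Final answer: V_3 = 1.696 V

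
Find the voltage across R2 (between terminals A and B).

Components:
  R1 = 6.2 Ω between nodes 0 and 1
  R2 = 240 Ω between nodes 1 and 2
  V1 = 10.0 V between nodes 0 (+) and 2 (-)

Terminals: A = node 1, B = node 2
R1 and R2 are in series across V1 (node 0 → node 1 → node 2), and the output A–B is taken across R2, so this is a voltage divider.
Series current: I = V1/(R1 + R2) = 10/(6.2 + 240) = 10/246.2 = 0.04062 A
V_R2 = I × R2 = V1 × R2/(R1 + R2) = 10 × 240/246.2 = 9.748 V

Final answer: 9.748 V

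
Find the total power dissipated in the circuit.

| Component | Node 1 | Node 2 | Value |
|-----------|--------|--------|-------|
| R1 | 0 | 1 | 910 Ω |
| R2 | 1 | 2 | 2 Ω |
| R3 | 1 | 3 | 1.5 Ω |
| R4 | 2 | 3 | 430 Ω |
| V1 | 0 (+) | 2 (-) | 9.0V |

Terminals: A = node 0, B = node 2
Nodal analysis, taking node 2 as the 0 V reference.
Source V1 fixes V_0 = 9 V.
KCL at each unknown node (sum of currents leaving = 0; resistances in Ω):
  Node 1: (V_1 - 9)/910 + (V_1 - 0)/2 + (V_1 - V_3)/1.5 = 0
  Node 3: (V_3 - V_1)/1.5 + (V_3 - 0)/430 = 0
Collecting terms (coefficients in siemens):
  1.168·V_1 - 0.6667·V_3 = 0.00989
  0.669·V_3 - 0.6667·V_1 = 0
Determinant D = (1.168)(0.669) - (-0.6667)(-0.6667) = 0.3368
V_1 = [(0.00989)(0.669) - (-0.6667)(0)]/D = 0.01965 V
V_3 = [(1.168)(0) - (0.00989)(-0.6667)]/D = 0.01958 V
Power in each resistor, P = (ΔV)²/R:
  P_R1 = (9 - 0.01965)²/910 = 0.08862 W
  P_R2 = (0.01965 - 0)²/2 = 0.000193 W
  P_R3 = (0.01965 - 0.01958)²/1.5 = 0.000000003109 W
  P_R4 = (0 - 0.01958)²/430 = 0.0000008914 W
P_total = P_R1 + P_R2 + P_R3 + P_R4 = 0.08882 W

Final answer: 0.08882 W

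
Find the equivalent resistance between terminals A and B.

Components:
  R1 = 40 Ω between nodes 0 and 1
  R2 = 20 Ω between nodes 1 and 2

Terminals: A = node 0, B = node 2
Reduce the network between node 0 (A) and node 2 (B) by series/parallel combination:
  Rs1 = R1 + R2 (series, joined only at node 1) = 40 + 20 = 60 Ω
R_eq = 60 Ω

Final answer: 60 Ω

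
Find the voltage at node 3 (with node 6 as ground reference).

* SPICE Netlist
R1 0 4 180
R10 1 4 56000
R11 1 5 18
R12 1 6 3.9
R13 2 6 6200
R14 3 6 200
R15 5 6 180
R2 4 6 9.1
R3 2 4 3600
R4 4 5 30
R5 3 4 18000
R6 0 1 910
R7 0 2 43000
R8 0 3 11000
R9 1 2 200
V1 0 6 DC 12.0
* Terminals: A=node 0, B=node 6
Nodal analysis, taking node 6 as the 0 V reference.
Source V1 fixes V_0 = 12 V.
KCL at each unknown node (sum of currents leaving = 0; resistances in Ω):
  Node 1: (V_1 - 12)/910 + (V_1 - V_2)/200 + (V_1 - V_4)/56000 + (V_1 - V_5)/18 + (V_1 - 0)/3.9 = 0
  Node 2: (V_2 - V_4)/3600 + (V_2 - 12)/43000 + (V_2 - V_1)/200 + (V_2 - 0)/6200 = 0
  Node 3: (V_3 - V_4)/18000 + (V_3 - 12)/11000 + (V_3 - 0)/200 = 0
  Node 4: (V_4 - 12)/180 + (V_4 - 0)/9.1 + (V_4 - V_2)/3600 + (V_4 - V_5)/30 + (V_4 - V_3)/18000 + (V_4 - V_1)/56000 = 0
  Node 5: (V_5 - V_4)/30 + (V_5 - V_1)/18 + (V_5 - 0)/180 = 0
Collecting terms (coefficients in siemens):
  0.3181·V_1 - 0.005·V_2 - 0.00001786·V_4 - 0.05556·V_5 = 0.01319
  0.005462·V_2 - 0.005·V_1 - 0.0002778·V_4 = 0.0002791
  0.005146·V_3 - 0.00005556·V_4 = 0.001091
  0.1491·V_4 - 0.00001786·V_1 - 0.0002778·V_2 - 0.00005556·V_3 - 0.03333·V_5 = 0.06667
  0.09444·V_5 - 0.05556·V_1 - 0.03333·V_4 = 0
Solving these 5 simultaneous equations (Gaussian elimination) gives:
  V_1 = 0.08309 V, V_2 = 0.1525 V, V_3 = 0.2173 V, V_4 = 0.4976 V
  V_5 = 0.2245 V
The requested potential is V_3 = 0.2173 V.

Final answer: V_3 = 0.2173 V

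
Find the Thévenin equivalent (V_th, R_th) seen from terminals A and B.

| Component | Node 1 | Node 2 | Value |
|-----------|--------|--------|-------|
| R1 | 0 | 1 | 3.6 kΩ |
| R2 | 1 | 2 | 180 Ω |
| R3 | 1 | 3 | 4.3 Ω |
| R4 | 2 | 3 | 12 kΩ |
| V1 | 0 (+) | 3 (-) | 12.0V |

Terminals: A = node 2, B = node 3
Step 1 — V_th is the open-circuit voltage V_A - V_B (nothing connected across the terminals).
Nodal analysis, taking node 3 as the 0 V reference.
Source V1 fixes V_0 = 12 V.
KCL at each unknown node (sum of currents leaving = 0; resistances in Ω):
  Node 1: (V_1 - 12)/3600 + (V_1 - V_2)/180 + (V_1 - 0)/4.3 = 0
  Node 2: (V_2 - V_1)/180 + (V_2 - 0)/12000 = 0
Collecting terms (coefficients in siemens):
  0.2384·V_1 - 0.005556·V_2 = 0.003333
  0.005639·V_2 - 0.005556·V_1 = 0
Determinant D = (0.2384)(0.005639) - (-0.005556)(-0.005556) = 0.001313
V_1 = [(0.003333)(0.005639) - (-0.005556)(0)]/D = 0.01431 V
V_2 = [(0.2384)(0) - (0.003333)(-0.005556)]/D = 0.0141 V
V_th = V_2 - V_3 = 0.0141 - 0 = 0.0141 V
Step 2 — R_th: zero the source — replace V1 by a short circuit (node 3 merges into node 0) — and find the resistance seen between A (node 2) and B (node 0).
Reduce the network between node 2 (A) and node 0 (B) by series/parallel combination:
  Rp1 = R1 ‖ R3 (parallel, both between nodes 0 and 1) = 1/(1/3600 + 1/4.3) = 4.295 Ω
  Rs1 = R2 + Rp1 (series, joined only at node 1) = 180 + 4.295 = 184.3 Ω
  Rp2 = R4 ‖ Rs1 (parallel, both between nodes 0 and 2) = 1/(1/12000 + 1/184.3) = 181.5 Ω
R_th = 181.5 Ω

Final answer: V_th = 0.0141 V, R_th = 181.5 Ω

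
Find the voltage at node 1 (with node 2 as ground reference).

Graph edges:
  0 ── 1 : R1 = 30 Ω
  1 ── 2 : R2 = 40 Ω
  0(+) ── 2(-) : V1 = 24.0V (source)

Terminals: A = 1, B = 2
Nodal analysis, taking node 2 as the 0 V reference.
Source V1 fixes V_0 = 24 V.
KCL at each unknown node (sum of currents leaving = 0; resistances in Ω):
  Node 1: (V_1 - 24)/30 + (V_1 - 0)/40 = 0
Collecting terms: 0.05833 × V_1 = 0.8  =>  V_1 = 13.71 V
The requested potential is V_1 = 13.71 V.

Final answer: V_1 = 13.71 V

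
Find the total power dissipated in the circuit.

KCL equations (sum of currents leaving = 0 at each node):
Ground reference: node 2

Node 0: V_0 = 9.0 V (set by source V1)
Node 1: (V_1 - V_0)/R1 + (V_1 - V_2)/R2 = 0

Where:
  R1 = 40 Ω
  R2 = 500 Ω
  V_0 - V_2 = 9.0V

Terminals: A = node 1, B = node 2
Nodal analysis, taking node 2 as the 0 V reference.
Source V1 fixes V_0 = 9 V.
KCL at each unknown node (sum of currents leaving = 0; resistances in Ω):
  Node 1: (V_1 - 9)/40 + (V_1 - 0)/500 = 0
Collecting terms: 0.027 × V_1 = 0.225  =>  V_1 = 8.333 V
Power in each resistor, P = (ΔV)²/R:
  P_R1 = (9 - 8.333)²/40 = 0.01111 W
  P_R2 = (8.333 - 0)²/500 = 0.1389 W
P_total = P_R1 + P_R2 = 0.15 W

Final answer: 0.15 W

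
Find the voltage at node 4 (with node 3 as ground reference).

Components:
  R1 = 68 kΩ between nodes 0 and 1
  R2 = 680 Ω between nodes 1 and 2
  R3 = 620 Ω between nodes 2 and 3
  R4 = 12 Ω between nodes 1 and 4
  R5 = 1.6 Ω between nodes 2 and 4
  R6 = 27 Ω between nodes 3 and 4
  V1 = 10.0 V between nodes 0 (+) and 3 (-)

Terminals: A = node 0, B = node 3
Nodal analysis, taking node 3 as the 0 V reference.
Source V1 fixes V_0 = 10 V.
KCL at each unknown node (sum of currents leaving = 0; resistances in Ω):
  Node 1: (V_1 - 10)/68000 + (V_1 - V_2)/680 + (V_1 - V_4)/12 = 0
  Node 2: (V_2 - V_1)/680 + (V_2 - 0)/620 + (V_2 - V_4)/1.6 = 0
  Node 4: (V_4 - V_1)/12 + (V_4 - V_2)/1.6 + (V_4 - 0)/27 = 0
Collecting terms (coefficients in siemens):
  0.08482·V_1 - 0.001471·V_2 - 0.08333·V_4 = 0.0001471
  0.6281·V_2 - 0.001471·V_1 - 0.625·V_4 = 0
  0.7454·V_4 - 0.08333·V_1 - 0.625·V_2 = 0
Solving these 3 simultaneous equations (Gaussian elimination) gives:
  V_1 = 0.005536 V, V_2 = 0.003797 V, V_4 = 0.003803 V
The requested potential is V_4 = 0.003803 V.

Final answer: V_4 = 0.003803 V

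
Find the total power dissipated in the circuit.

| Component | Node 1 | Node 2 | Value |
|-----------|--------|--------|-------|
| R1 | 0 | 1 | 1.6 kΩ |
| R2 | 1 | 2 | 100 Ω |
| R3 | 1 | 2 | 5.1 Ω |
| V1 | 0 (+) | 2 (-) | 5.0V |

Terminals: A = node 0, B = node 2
Nodal analysis, taking node 2 as the 0 V reference.
Source V1 fixes V_0 = 5 V.
KCL at each unknown node (sum of currents leaving = 0; resistances in Ω):
  Node 1: (V_1 - 5)/1600 + (V_1 - 0)/100 + (V_1 - 0)/5.1 = 0
Collecting terms: 0.2067 × V_1 = 0.003125  =>  V_1 = 0.01512 V
Power in each resistor, P = (ΔV)²/R:
  P_R1 = (5 - 0.01512)²/1600 = 0.01553 W
  P_R2 = (0.01512 - 0)²/100 = 0.000002286 W
  P_R3 = (0.01512 - 0)²/5.1 = 0.00004482 W
P_total = P_R1 + P_R2 + P_R3 = 0.01558 W

Final answer: 0.01558 W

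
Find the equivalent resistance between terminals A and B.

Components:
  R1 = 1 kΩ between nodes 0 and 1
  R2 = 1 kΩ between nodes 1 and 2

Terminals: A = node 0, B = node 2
Reduce the network between node 0 (A) and node 2 (B) by series/parallel combination:
  Rs1 = R1 + R2 (series, joined only at node 1) = 1000 + 1000 = 2000 Ω
R_eq = 2 kΩ

Final answer: 2 kΩ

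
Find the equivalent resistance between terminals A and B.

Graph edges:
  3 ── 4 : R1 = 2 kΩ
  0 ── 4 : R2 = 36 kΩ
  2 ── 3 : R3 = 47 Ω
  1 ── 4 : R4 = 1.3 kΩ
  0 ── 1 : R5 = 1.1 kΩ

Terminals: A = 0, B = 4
Reduce the network between node 0 (A) and node 4 (B) by series/parallel combination:
  Rs1 = R5 + R4 (series, joined only at node 1) = 1100 + 1300 = 2400 Ω
  Rp1 = R2 ‖ Rs1 (parallel, both between nodes 0 and 4) = 1/(1/36000 + 1/2400) = 2250 Ω
  R3 touches the rest of the network only at node 3 (its other end, node 2, goes nowhere), so no current can flow through it — remove it.
  R1 touches the rest of the network only at node 4 (its other end, node 3, goes nowhere), so no current can flow through it — remove it.
R_eq = 2.25 kΩ

Final answer: 2.25 kΩ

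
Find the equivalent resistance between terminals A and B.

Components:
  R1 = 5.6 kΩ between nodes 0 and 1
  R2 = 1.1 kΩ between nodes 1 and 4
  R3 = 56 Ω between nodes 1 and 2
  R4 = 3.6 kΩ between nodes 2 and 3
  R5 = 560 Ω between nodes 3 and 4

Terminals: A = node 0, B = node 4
Reduce the network between node 0 (A) and node 4 (B) by series/parallel combination:
  Rs1 = R3 + R4 (series, joined only at node 2) = 56 + 3600 = 3656 Ω
  Rs2 = R5 + Rs1 (series, joined only at node 3) = 560 + 3656 = 4216 Ω
  Rp1 = R2 ‖ Rs2 (parallel, both between nodes 1 and 4) = 1/(1/1100 + 1/4216) = 872.4 Ω
  Rs3 = R1 + Rp1 (series, joined only at node 1) = 5600 + 872.4 = 6472 Ω
R_eq = 6.472 kΩ

Final answer: 6.472 kΩ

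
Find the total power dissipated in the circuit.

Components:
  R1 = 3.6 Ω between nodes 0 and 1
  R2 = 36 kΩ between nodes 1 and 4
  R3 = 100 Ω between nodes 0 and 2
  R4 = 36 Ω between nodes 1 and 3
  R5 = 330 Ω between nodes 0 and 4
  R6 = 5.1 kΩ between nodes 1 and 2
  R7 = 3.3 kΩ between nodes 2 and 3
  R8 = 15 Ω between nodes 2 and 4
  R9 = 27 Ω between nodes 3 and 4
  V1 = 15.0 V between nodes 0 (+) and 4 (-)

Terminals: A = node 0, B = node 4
Nodal analysis, taking node 4 as the 0 V reference.
Source V1 fixes V_0 = 15 V.
KCL at each unknown node (sum of currents leaving = 0; resistances in Ω):
  Node 1: (V_1 - 15)/3.6 + (V_1 - 0)/36000 + (V_1 - V_3)/36 + (V_1 - V_2)/5100 = 0
  Node 2: (V_2 - 15)/100 + (V_2 - V_1)/5100 + (V_2 - V_3)/3300 + (V_2 - 0)/15 = 0
  Node 3: (V_3 - V_1)/36 + (V_3 - V_2)/3300 + (V_3 - 0)/27 = 0
Collecting terms (coefficients in siemens):
  0.3058·V_1 - 0.0001961·V_2 - 0.02778·V_3 = 4.167
  0.07717·V_2 - 0.0001961·V_1 - 0.000303·V_3 = 0.15
  0.06512·V_3 - 0.02778·V_1 - 0.000303·V_2 = 0
Solving these 3 simultaneous equations (Gaussian elimination) gives:
  V_1 = 14.18 V, V_2 = 2.004 V, V_3 = 6.057 V
Power in each resistor, P = (ΔV)²/R:
  P_R1 = (15 - 14.18)²/3.6 = 0.1877 W
  P_R2 = (14.18 - 0)²/36000 = 0.005584 W
  P_R3 = (15 - 2.004)²/100 = 1.689 W
  P_R4 = (14.18 - 6.057)²/36 = 1.832 W
  P_R5 = (15 - 0)²/330 = 0.6818 W
  P_R6 = (14.18 - 2.004)²/5100 = 0.02906 W
  P_R7 = (2.004 - 6.057)²/3300 = 0.004979 W
  P_R8 = (2.004 - 0)²/15 = 0.2676 W
  P_R9 = (6.057 - 0)²/27 = 1.359 W
P_total = P_R1 + P_R2 + P_R3 + P_R4 + P_R5 + P_R6 + P_R7 + P_R8 + P_R9 = 6.057 W

Final answer: 6.057 W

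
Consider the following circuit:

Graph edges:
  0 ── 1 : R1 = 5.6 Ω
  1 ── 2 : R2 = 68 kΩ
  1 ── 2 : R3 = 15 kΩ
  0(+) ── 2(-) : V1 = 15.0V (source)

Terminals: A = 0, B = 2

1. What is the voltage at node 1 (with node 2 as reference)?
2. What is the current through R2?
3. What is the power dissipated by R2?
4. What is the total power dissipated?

Nodal analysis, taking node 2 as the 0 V reference.
Source V1 fixes V_0 = 15 V.
KCL at each unknown node (sum of currents leaving = 0; resistances in Ω):
  Node 1: (V_1 - 15)/5.6 + (V_1 - 0)/68000 + (V_1 - 0)/15000 = 0
Collecting terms: 0.1787 × V_1 = 2.679  =>  V_1 = 14.99 V
Part 1:
  Read off the nodal solution: V_1 = 14.99 V
Part 2:
  I_R2 = (V_1 - V_2)/R2 = (14.99 - 0)/68000 = 0.0002205 A
  Magnitude: I_R2 = 0.0002205 A
Part 3:
  I_R2 = (V_1 - V_2)/R2 = (14.99 - 0)/68000 = 0.0002205 A
  P_R2 = I_R2² × R2 = (0.0002205)² × 68000 = 0.003306 W
Part 4:
  Power in each resistor, P = (ΔV)²/R:
    P_R1 = (15 - 14.99)²/5.6 = 0.000008335 W
    P_R2 = (14.99 - 0)²/68000 = 0.003306 W
    P_R3 = (14.99 - 0)²/15000 = 0.01499 W
  P_total = P_R1 + P_R2 + P_R3 = 0.0183 W

Final answers:
1. V_1 = 14.99 V
2. I_R2 = 0.0002205 A
3. P_R2 = 0.003306 W
4. P_total = 0.0183 W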